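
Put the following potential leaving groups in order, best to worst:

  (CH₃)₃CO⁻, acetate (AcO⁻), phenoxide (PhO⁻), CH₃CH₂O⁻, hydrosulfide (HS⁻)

acetate (AcO⁻) > hydrosulfide (HS⁻) > phenoxide (PhO⁻) > CH₃CH₂O⁻ > (CH₃)₃CO⁻

Leaving-group ability tracks the stability of the departed species; conjugate-acid pKₐ is the usual yardstick (lower pKₐ → better LG).
acetate (AcO⁻): pKₐ(CH₃COOH) ≈ 4.8 — resonance-stabilised but still a weak base
hydrosulfide (HS⁻): pKₐ(H₂S) ≈ 7
phenoxide (PhO⁻): pKₐ(C₆H₅OH (phenol)) ≈ 10 — resonance into the ring helps, but still a poor LG
CH₃CH₂O⁻: pKₐ(CH₃CH₂OH) ≈ 16 — strong base; alkoxides do not leave unassisted
(CH₃)₃CO⁻: pKₐ(t-BuOH) ≈ 18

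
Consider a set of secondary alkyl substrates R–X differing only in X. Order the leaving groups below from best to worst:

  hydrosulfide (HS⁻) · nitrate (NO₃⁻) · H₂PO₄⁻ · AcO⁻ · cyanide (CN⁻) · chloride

chloride > nitrate (NO₃⁻) > H₂PO₄⁻ > AcO⁻ > hydrosulfide (HS⁻) > cyanide (CN⁻)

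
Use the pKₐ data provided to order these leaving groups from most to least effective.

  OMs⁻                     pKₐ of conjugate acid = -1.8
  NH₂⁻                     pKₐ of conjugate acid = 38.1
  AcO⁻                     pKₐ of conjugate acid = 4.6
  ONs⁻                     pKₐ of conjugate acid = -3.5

ONs⁻ > OMs⁻ > AcO⁻ > NH₂⁻

Lower conjugate-acid pKₐ ⇒ weaker base ⇒ better leaving group.
Sorting by the given values: ONs⁻ (-3.5), OMs⁻ (-1.8), AcO⁻ (4.6), NH₂⁻ (38.1).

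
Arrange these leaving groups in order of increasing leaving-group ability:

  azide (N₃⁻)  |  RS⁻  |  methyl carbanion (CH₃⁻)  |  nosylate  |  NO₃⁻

Leaving-group ability tracks the stability of the departed species; conjugate-acid pKₐ is the usual yardstick (lower pKₐ → better LG).
nosylate: pKₐ(p-O₂NC₆H₄SO₃H) ≈ -3.5 — p-nitro group further stabilises the sulfonate
NO₃⁻: pKₐ(HNO₃) ≈ -1.3 — resonance-delocalised over three oxygens
azide (N₃⁻): pKₐ(HN₃) ≈ 4.7
RS⁻: pKₐ(RSH (a thiol)) ≈ 10.5
methyl carbanion (CH₃⁻): pKₐ(CH₄) ≈ 48 — unstabilised carbanion; the worst conceivable leaving group
Listed from poorest to best leaving group as asked.

methyl carbanion (CH₃⁻) < RS⁻ < azide (N₃⁻) < NO₃⁻ < nosylate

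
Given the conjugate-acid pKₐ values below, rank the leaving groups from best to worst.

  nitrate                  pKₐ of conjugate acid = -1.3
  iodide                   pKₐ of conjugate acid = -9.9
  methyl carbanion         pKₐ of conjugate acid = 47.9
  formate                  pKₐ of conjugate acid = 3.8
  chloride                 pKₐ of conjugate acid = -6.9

iodide > chloride > nitrate > formate > methyl carbanion

Lower conjugate-acid pKₐ ⇒ weaker base ⇒ better leaving group.
Sorting by the given values: iodide (-9.9), chloride (-6.9), nitrate (-1.3), formate (3.8), methyl carbanion (47.9).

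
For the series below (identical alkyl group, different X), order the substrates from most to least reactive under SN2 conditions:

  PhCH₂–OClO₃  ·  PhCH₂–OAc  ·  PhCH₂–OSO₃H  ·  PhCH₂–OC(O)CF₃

Same R in every case — rank the leaving groups.
A good leaving group is a weak base: the lower the pKₐ of its conjugate acid, the more readily it departs.
PhCH₂–OClO₃ loses ClO₄⁻: pKₐ(HClO₄) ≈ -10
PhCH₂–OSO₃H loses HSO₄⁻: pKₐ(H₂SO₄) ≈ -3
PhCH₂–OC(O)CF₃ loses CF₃COO⁻: pKₐ(CF₃COOH) ≈ 0.2
PhCH₂–OAc loses AcO⁻: pKₐ(CH₃COOH) ≈ 4.8

PhCH₂–OClO₃ > PhCH₂–OSO₃H > PhCH₂–OC(O)CF₃ > PhCH₂–OAc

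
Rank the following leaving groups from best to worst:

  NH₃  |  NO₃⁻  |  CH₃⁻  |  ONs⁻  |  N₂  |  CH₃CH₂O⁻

The more stable X⁻ (or X) is on its own — i.e. the weaker a base it is — the better a leaving group it makes.
N₂: no meaningful conjugate acid; N₂ departs as an exceptionally stable neutral molecule
ONs⁻: pKₐ(p-O₂NC₆H₄SO₃H) ≈ -3.5
NO₃⁻: pKₐ(HNO₃) ≈ -1.3
NH₃: pKₐ(NH₄⁺) ≈ 9.2
CH₃CH₂O⁻: pKₐ(CH₃CH₂OH) ≈ 16
CH₃⁻: pKₐ(CH₄) ≈ 48

N₂ > ONs⁻ > NO₃⁻ > NH₃ > CH₃CH₂O⁻ > CH₃⁻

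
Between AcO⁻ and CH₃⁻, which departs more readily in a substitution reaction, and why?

AcO⁻ is the better leaving group.
pKₐ(CH₃COOH) ≈ 4.8 versus pKₐ(CH₄) ≈ 48: AcO⁻ is the much weaker base.
Resonance-stabilised but still a weak base.

AcO⁻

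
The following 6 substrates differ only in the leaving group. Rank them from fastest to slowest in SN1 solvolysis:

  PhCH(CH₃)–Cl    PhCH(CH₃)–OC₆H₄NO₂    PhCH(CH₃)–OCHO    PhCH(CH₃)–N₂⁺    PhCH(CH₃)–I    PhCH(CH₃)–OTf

PhCH(CH₃)–N₂⁺ > PhCH(CH₃)–OTf > PhCH(CH₃)–I > PhCH(CH₃)–Cl > PhCH(CH₃)–OCHO > PhCH(CH₃)–OC₆H₄NO₂

The skeletons are identical, so relative rate is governed entirely by leaving-group ability.
Leaving-group ability tracks the stability of the departed species; conjugate-acid pKₐ is the usual yardstick (lower pKₐ → better LG).
PhCH(CH₃)–N₂⁺ loses N₂: no meaningful conjugate acid; N₂ departs as an exceptionally stable neutral molecule
PhCH(CH₃)–OTf loses OTf⁻: pKₐ(CF₃SO₃H (triflic acid)) ≈ -14
PhCH(CH₃)–I loses I⁻: pKₐ(HI) ≈ -10
PhCH(CH₃)–Cl loses Cl⁻: pKₐ(HCl) ≈ -7
PhCH(CH₃)–OCHO loses HCOO⁻: pKₐ(HCOOH) ≈ 3.8
PhCH(CH₃)–OC₆H₄NO₂ loses p-O₂N–C₆H₄–O⁻: pKₐ(p-nitrophenol) ≈ 7.2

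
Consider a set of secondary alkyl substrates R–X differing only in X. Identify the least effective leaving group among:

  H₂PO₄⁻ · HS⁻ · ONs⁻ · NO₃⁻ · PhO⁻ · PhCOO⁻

The more stable X⁻ (or X) is on its own — i.e. the weaker a base it is — the better a leaving group it makes.
ONs⁻: pKₐ(p-O₂NC₆H₄SO₃H) ≈ -3.5
NO₃⁻: pKₐ(HNO₃) ≈ -1.3
H₂PO₄⁻: pKₐ(H₃PO₄) ≈ 2.1
PhCOO⁻: pKₐ(C₆H₅COOH) ≈ 4.2
HS⁻: pKₐ(H₂S) ≈ 7
PhO⁻: pKₐ(C₆H₅OH (phenol)) ≈ 10

PhO⁻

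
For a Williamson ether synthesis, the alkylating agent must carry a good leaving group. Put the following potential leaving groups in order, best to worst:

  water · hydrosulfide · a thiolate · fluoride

water: pKₐ(H₃O⁺) ≈ -1.7
fluoride: pKₐ(HF) ≈ 3.2
hydrosulfide: pKₐ(H₂S) ≈ 7 — larger and more polarisable than the oxygen analogue
a thiolate: pKₐ(RSH (a thiol)) ≈ 10.5 — moderately basic; rarely leaves without activation

water > fluoride > hydrosulfide > a thiolate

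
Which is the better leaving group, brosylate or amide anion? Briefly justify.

brosylate is the better leaving group.
pKₐ(p-BrC₆H₄SO₃H) ≈ -2.8 versus pKₐ(NH₃) ≈ 38: brosylate is the much weaker base.
Arenesulfonate with a p-bromo substituent.

brosylate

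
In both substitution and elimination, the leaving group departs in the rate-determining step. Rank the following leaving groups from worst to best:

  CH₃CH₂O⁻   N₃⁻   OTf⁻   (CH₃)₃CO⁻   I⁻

The more stable X⁻ (or X) is on its own — i.e. the weaker a base it is — the better a leaving group it makes.
OTf⁻: pKₐ(CF₃SO₃H (triflic acid)) ≈ -14 — charge spread over three oxygens and a CF₃ group; the premier leaving group in synthesis
I⁻: pKₐ(HI) ≈ -10
N₃⁻: pKₐ(HN₃) ≈ 4.7
CH₃CH₂O⁻: pKₐ(CH₃CH₂OH) ≈ 16 — strong base; alkoxides do not leave unassisted
(CH₃)₃CO⁻: pKₐ(t-BuOH) ≈ 18 — bulky, strongly basic alkoxide
The question asks for worst first, so the sequence is read in increasing leaving-group ability.

(CH₃)₃CO⁻ < CH₃CH₂O⁻ < N₃⁻ < I⁻ < OTf⁻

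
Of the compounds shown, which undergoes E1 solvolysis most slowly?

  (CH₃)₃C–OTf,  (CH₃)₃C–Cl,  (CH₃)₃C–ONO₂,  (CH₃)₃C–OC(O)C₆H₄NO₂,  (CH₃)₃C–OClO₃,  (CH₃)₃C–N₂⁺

(CH₃)₃C–OC(O)C₆H₄NO₂

With the same alkyl group throughout, only the leaving group differentiates the rates.
Rank by basicity of the departing species: weakest base leaves most easily.
(CH₃)₃C–N₂⁺ loses N₂: no meaningful conjugate acid; N₂ departs as an exceptionally stable neutral molecule
(CH₃)₃C–OTf loses OTf⁻: pKₐ(CF₃SO₃H (triflic acid)) ≈ -14
(CH₃)₃C–OClO₃ loses ClO₄⁻: pKₐ(HClO₄) ≈ -10
(CH₃)₃C–Cl loses Cl⁻: pKₐ(HCl) ≈ -7
(CH₃)₃C–ONO₂ loses NO₃⁻: pKₐ(HNO₃) ≈ -1.3
(CH₃)₃C–OC(O)C₆H₄NO₂ loses p-O₂N–C₆H₄–COO⁻: pKₐ(p-nitrobenzoic acid) ≈ 3.4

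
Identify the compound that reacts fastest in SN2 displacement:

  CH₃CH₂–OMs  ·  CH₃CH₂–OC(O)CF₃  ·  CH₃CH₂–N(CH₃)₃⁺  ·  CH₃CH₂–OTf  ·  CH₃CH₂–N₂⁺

CH₃CH₂–N₂⁺

Same R in every case — rank the leaving groups.
The more stable X⁻ (or X) is on its own — i.e. the weaker a base it is — the better a leaving group it makes.
CH₃CH₂–N₂⁺ loses N₂: no meaningful conjugate acid; N₂ departs as an exceptionally stable neutral molecule
CH₃CH₂–OTf loses OTf⁻: pKₐ(CF₃SO₃H (triflic acid)) ≈ -14
CH₃CH₂–OMs loses OMs⁻: pKₐ(CH₃SO₃H (MsOH)) ≈ -1.9
CH₃CH₂–OC(O)CF₃ loses CF₃COO⁻: pKₐ(CF₃COOH) ≈ 0.2
CH₃CH₂–N(CH₃)₃⁺ loses NR'₃: pKₐ(R'₃NH⁺) ≈ 10.7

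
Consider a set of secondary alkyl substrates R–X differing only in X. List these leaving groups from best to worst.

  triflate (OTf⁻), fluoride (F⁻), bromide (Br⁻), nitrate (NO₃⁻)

triflate (OTf⁻) > bromide (Br⁻) > nitrate (NO₃⁻) > fluoride (F⁻)

Leaving-group ability tracks the stability of the departed species; conjugate-acid pKₐ is the usual yardstick (lower pKₐ → better LG).
triflate (OTf⁻): pKₐ(CF₃SO₃H (triflic acid)) ≈ -14 — charge spread over three oxygens and a CF₃ group; the premier leaving group in synthesis
bromide (Br⁻): pKₐ(HBr) ≈ -9
nitrate (NO₃⁻): pKₐ(HNO₃) ≈ -1.3
fluoride (F⁻): pKₐ(HF) ≈ 3.2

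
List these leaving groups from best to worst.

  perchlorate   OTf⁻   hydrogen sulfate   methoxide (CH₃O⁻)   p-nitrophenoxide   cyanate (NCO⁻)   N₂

N₂ > OTf⁻ > perchlorate > hydrogen sulfate > cyanate (NCO⁻) > p-nitrophenoxide > methoxide (CH₃O⁻)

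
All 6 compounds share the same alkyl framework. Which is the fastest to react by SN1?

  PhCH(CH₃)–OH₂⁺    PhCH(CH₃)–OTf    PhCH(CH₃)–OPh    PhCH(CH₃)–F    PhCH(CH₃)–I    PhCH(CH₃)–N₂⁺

Same R in every case — rank the leaving groups.
A good leaving group is a weak base: the lower the pKₐ of its conjugate acid, the more readily it departs.
PhCH(CH₃)–N₂⁺ loses N₂: no meaningful conjugate acid; N₂ departs as an exceptionally stable neutral molecule
PhCH(CH₃)–OTf loses OTf⁻: pKₐ(CF₃SO₃H (triflic acid)) ≈ -14
PhCH(CH₃)–I loses I⁻: pKₐ(HI) ≈ -10
PhCH(CH₃)–OH₂⁺ loses H₂O: pKₐ(H₃O⁺) ≈ -1.7
PhCH(CH₃)–F loses F⁻: pKₐ(HF) ≈ 3.2
PhCH(CH₃)–OPh loses PhO⁻: pKₐ(C₆H₅OH (phenol)) ≈ 10

PhCH(CH₃)–N₂⁺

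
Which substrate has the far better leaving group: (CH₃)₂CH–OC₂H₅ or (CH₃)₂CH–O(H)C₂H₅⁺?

(CH₃)₂CH–O(H)C₂H₅⁺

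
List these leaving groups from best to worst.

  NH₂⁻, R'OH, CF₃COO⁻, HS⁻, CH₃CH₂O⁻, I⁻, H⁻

I⁻ > R'OH > CF₃COO⁻ > HS⁻ > CH₃CH₂O⁻ > H⁻ > NH₂⁻

The more stable X⁻ (or X) is on its own — i.e. the weaker a base it is — the better a leaving group it makes.
I⁻: pKₐ(HI) ≈ -10
R'OH: pKₐ(R'OH₂⁺) ≈ -2.4
CF₃COO⁻: pKₐ(CF₃COOH) ≈ 0.2 — strongly electron-withdrawing CF₃ stabilises the carboxylate
HS⁻: pKₐ(H₂S) ≈ 7 — larger and more polarisable than the oxygen analogue
CH₃CH₂O⁻: pKₐ(CH₃CH₂OH) ≈ 16
H⁻: pKₐ(H₂) ≈ 36
NH₂⁻: pKₐ(NH₃) ≈ 38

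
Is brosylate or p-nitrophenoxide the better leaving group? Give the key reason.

brosylate

brosylate is the better leaving group.
pKₐ(p-BrC₆H₄SO₃H) ≈ -2.8 versus pKₐ(p-nitrophenol) ≈ 7.2: brosylate is the much weaker base.
Arenesulfonate with a p-bromo substituent.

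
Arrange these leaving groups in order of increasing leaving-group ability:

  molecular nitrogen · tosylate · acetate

molecular nitrogen: no meaningful conjugate acid; N₂ departs as an exceptionally stable neutral molecule
tosylate: pKₐ(p-CH₃C₆H₄SO₃H (TsOH)) ≈ -2.8 — resonance-delocalised arenesulfonate
acetate: pKₐ(CH₃COOH) ≈ 4.8 — resonance-stabilised but still a weak base
Listed from poorest to best leaving group as asked.

acetate < tosylate < molecular nitrogen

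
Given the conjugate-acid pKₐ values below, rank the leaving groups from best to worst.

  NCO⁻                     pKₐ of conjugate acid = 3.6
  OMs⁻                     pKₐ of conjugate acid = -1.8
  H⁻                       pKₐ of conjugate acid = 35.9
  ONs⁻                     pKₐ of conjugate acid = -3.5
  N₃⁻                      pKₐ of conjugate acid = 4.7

ONs⁻ > OMs⁻ > NCO⁻ > N₃⁻ > H⁻

Lower conjugate-acid pKₐ ⇒ weaker base ⇒ better leaving group.
Sorting by the given values: ONs⁻ (-3.5), OMs⁻ (-1.8), NCO⁻ (3.6), N₃⁻ (4.7), H⁻ (35.9).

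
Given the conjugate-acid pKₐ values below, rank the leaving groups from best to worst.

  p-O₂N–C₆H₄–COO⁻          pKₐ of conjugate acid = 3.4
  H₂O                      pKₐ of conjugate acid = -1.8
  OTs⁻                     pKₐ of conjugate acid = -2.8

OTs⁻ > H₂O > p-O₂N–C₆H₄–COO⁻

Lower conjugate-acid pKₐ ⇒ weaker base ⇒ better leaving group.
Sorting by the given values: OTs⁻ (-2.8), H₂O (-1.8), p-O₂N–C₆H₄–COO⁻ (3.4).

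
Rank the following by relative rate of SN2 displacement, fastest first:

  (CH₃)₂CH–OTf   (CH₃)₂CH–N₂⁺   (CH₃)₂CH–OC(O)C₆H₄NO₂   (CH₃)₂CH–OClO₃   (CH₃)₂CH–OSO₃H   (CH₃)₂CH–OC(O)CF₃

With the same alkyl group throughout, only the leaving group differentiates the rates.
Rank by basicity of the departing species: weakest base leaves most easily.
(CH₃)₂CH–N₂⁺ loses N₂: no meaningful conjugate acid; N₂ departs as an exceptionally stable neutral molecule
(CH₃)₂CH–OTf loses OTf⁻: pKₐ(CF₃SO₃H (triflic acid)) ≈ -14
(CH₃)₂CH–OClO₃ loses ClO₄⁻: pKₐ(HClO₄) ≈ -10
(CH₃)₂CH–OSO₃H loses HSO₄⁻: pKₐ(H₂SO₄) ≈ -3
(CH₃)₂CH–OC(O)CF₃ loses CF₃COO⁻: pKₐ(CF₃COOH) ≈ 0.2
(CH₃)₂CH–OC(O)C₆H₄NO₂ loses p-O₂N–C₆H₄–COO⁻: pKₐ(p-nitrobenzoic acid) ≈ 3.4

(CH₃)₂CH–N₂⁺ > (CH₃)₂CH–OTf > (CH₃)₂CH–OClO₃ > (CH₃)₂CH–OSO₃H > (CH₃)₂CH–OC(O)CF₃ > (CH₃)₂CH–OC(O)C₆H₄NO₂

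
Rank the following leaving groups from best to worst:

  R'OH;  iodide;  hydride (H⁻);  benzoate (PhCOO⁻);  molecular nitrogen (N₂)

molecular nitrogen (N₂) > iodide > R'OH > benzoate (PhCOO⁻) > hydride (H⁻)

molecular nitrogen (N₂): no meaningful conjugate acid; N₂ departs as an exceptionally stable neutral molecule
iodide: pKₐ(HI) ≈ -10
R'OH: pKₐ(R'OH₂⁺) ≈ -2.4 — neutral; leaves from a protonated ether (an oxonium ion, R–O(H)R'⁺)
benzoate (PhCOO⁻): pKₐ(C₆H₅COOH) ≈ 4.2 — aryl carboxylate
hydride (H⁻): pKₐ(H₂) ≈ 36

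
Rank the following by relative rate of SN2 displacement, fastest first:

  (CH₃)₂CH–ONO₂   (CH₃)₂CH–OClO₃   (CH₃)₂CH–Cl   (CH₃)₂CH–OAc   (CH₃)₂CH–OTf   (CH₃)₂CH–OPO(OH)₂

(CH₃)₂CH–OTf > (CH₃)₂CH–OClO₃ > (CH₃)₂CH–Cl > (CH₃)₂CH–ONO₂ > (CH₃)₂CH–OPO(OH)₂ > (CH₃)₂CH–OAc

The skeletons are identical, so relative rate is governed entirely by leaving-group ability.
Rank by basicity of the departing species: weakest base leaves most easily.
(CH₃)₂CH–OTf loses OTf⁻: pKₐ(CF₃SO₃H (triflic acid)) ≈ -14
(CH₃)₂CH–OClO₃ loses ClO₄⁻: pKₐ(HClO₄) ≈ -10
(CH₃)₂CH–Cl loses Cl⁻: pKₐ(HCl) ≈ -7
(CH₃)₂CH–ONO₂ loses NO₃⁻: pKₐ(HNO₃) ≈ -1.3
(CH₃)₂CH–OPO(OH)₂ loses H₂PO₄⁻: pKₐ(H₃PO₄) ≈ 2.1
(CH₃)₂CH–OAc loses AcO⁻: pKₐ(CH₃COOH) ≈ 4.8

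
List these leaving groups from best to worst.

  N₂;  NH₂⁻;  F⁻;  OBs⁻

N₂ > OBs⁻ > F⁻ > NH₂⁻

N₂: no meaningful conjugate acid; N₂ departs as an exceptionally stable neutral molecule
OBs⁻: pKₐ(p-BrC₆H₄SO₃H) ≈ -2.8
F⁻: pKₐ(HF) ≈ 3.2
NH₂⁻: pKₐ(NH₃) ≈ 38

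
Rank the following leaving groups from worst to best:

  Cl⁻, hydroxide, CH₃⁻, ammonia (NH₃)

Cl⁻: pKₐ(HCl) ≈ -7 — moderately weak base
ammonia (NH₃): pKₐ(NH₄⁺) ≈ 9.2 — neutral but moderately basic; leaves from R–NH₃⁺
hydroxide: pKₐ(H₂O) ≈ 15.7
CH₃⁻: pKₐ(CH₄) ≈ 48
Listed from poorest to best leaving group as asked.

CH₃⁻ < hydroxide < ammonia (NH₃) < Cl⁻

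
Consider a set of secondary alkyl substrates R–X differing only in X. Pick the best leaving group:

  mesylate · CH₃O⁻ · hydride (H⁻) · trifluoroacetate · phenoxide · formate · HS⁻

mesylate

mesylate: pKₐ(CH₃SO₃H (MsOH)) ≈ -1.9
trifluoroacetate: pKₐ(CF₃COOH) ≈ 0.2
formate: pKₐ(HCOOH) ≈ 3.8
HS⁻: pKₐ(H₂S) ≈ 7
phenoxide: pKₐ(C₆H₅OH (phenol)) ≈ 10
CH₃O⁻: pKₐ(CH₃OH) ≈ 15.5
hydride (H⁻): pKₐ(H₂) ≈ 36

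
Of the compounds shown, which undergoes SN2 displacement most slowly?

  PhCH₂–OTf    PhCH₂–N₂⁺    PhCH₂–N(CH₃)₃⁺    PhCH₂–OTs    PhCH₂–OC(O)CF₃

PhCH₂–N(CH₃)₃⁺

Same R in every case — rank the leaving groups.
Leaving-group ability tracks the stability of the departed species; conjugate-acid pKₐ is the usual yardstick (lower pKₐ → better LG).
PhCH₂–N₂⁺ loses N₂: no meaningful conjugate acid; N₂ departs as an exceptionally stable neutral molecule
PhCH₂–OTf loses OTf⁻: pKₐ(CF₃SO₃H (triflic acid)) ≈ -14
PhCH₂–OTs loses OTs⁻: pKₐ(p-CH₃C₆H₄SO₃H (TsOH)) ≈ -2.8
PhCH₂–OC(O)CF₃ loses CF₃COO⁻: pKₐ(CF₃COOH) ≈ 0.2
PhCH₂–N(CH₃)₃⁺ loses NR'₃: pKₐ(R'₃NH⁺) ≈ 10.7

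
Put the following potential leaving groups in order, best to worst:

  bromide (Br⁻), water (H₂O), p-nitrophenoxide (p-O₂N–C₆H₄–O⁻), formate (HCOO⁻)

bromide (Br⁻) > water (H₂O) > formate (HCOO⁻) > p-nitrophenoxide (p-O₂N–C₆H₄–O⁻)

A good leaving group is a weak base: the lower the pKₐ of its conjugate acid, the more readily it departs.
bromide (Br⁻): pKₐ(HBr) ≈ -9
water (H₂O): pKₐ(H₃O⁺) ≈ -1.7 — neutral; leaves from a protonated alcohol (R–OH₂⁺)
formate (HCOO⁻): pKₐ(HCOOH) ≈ 3.8 — resonance-stabilised carboxylate
p-nitrophenoxide (p-O₂N–C₆H₄–O⁻): pKₐ(p-nitrophenol) ≈ 7.2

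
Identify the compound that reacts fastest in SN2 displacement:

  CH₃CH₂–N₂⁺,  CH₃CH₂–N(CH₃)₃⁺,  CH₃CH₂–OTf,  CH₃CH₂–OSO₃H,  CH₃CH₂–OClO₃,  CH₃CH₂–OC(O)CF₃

CH₃CH₂–N₂⁺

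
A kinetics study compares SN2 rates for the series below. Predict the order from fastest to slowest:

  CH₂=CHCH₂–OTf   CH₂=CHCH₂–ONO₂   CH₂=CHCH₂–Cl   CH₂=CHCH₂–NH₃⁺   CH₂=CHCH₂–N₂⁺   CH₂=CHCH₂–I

Identical carbon frameworks mean the comparison reduces to leaving-group quality.
Rank by basicity of the departing species: weakest base leaves most easily.
CH₂=CHCH₂–N₂⁺ loses N₂: no meaningful conjugate acid; N₂ departs as an exceptionally stable neutral molecule
CH₂=CHCH₂–OTf loses OTf⁻: pKₐ(CF₃SO₃H (triflic acid)) ≈ -14
CH₂=CHCH₂–I loses I⁻: pKₐ(HI) ≈ -10
CH₂=CHCH₂–Cl loses Cl⁻: pKₐ(HCl) ≈ -7
CH₂=CHCH₂–ONO₂ loses NO₃⁻: pKₐ(HNO₃) ≈ -1.3
CH₂=CHCH₂–NH₃⁺ loses NH₃: pKₐ(NH₄⁺) ≈ 9.2

CH₂=CHCH₂–N₂⁺ > CH₂=CHCH₂–OTf > CH₂=CHCH₂–I > CH₂=CHCH₂–Cl > CH₂=CHCH₂–ONO₂ > CH₂=CHCH₂–NH₃⁺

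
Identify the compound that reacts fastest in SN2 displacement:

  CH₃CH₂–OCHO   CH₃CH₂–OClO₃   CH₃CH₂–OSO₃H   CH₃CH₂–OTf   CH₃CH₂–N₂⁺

CH₃CH₂–N₂⁺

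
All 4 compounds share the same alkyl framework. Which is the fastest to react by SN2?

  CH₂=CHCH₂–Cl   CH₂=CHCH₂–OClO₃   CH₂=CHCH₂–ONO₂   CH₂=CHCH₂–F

Same R in every case — rank the leaving groups.
The more stable X⁻ (or X) is on its own — i.e. the weaker a base it is — the better a leaving group it makes.
CH₂=CHCH₂–OClO₃ loses ClO₄⁻: pKₐ(HClO₄) ≈ -10
CH₂=CHCH₂–Cl loses Cl⁻: pKₐ(HCl) ≈ -7
CH₂=CHCH₂–ONO₂ loses NO₃⁻: pKₐ(HNO₃) ≈ -1.3
CH₂=CHCH₂–F loses F⁻: pKₐ(HF) ≈ 3.2

CH₂=CHCH₂–OClO₃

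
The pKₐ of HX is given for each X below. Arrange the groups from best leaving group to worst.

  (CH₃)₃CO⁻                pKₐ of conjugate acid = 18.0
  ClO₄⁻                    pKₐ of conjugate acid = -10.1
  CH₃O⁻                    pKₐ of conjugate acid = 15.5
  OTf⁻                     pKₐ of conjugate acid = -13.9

Lower conjugate-acid pKₐ ⇒ weaker base ⇒ better leaving group.
Sorting by the given values: OTf⁻ (-13.9), ClO₄⁻ (-10.1), CH₃O⁻ (15.5), (CH₃)₃CO⁻ (18.0).

OTf⁻ > ClO₄⁻ > CH₃O⁻ > (CH₃)₃CO⁻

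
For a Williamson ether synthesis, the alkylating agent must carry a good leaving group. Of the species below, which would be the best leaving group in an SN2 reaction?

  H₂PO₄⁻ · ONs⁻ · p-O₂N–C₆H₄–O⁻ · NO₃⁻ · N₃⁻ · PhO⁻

Rank by basicity of the departing species: weakest base leaves most easily.
ONs⁻: pKₐ(p-O₂NC₆H₄SO₃H) ≈ -3.5
NO₃⁻: pKₐ(HNO₃) ≈ -1.3
H₂PO₄⁻: pKₐ(H₃PO₄) ≈ 2.1
N₃⁻: pKₐ(HN₃) ≈ 4.7
p-O₂N–C₆H₄–O⁻: pKₐ(p-nitrophenol) ≈ 7.2
PhO⁻: pKₐ(C₆H₅OH (phenol)) ≈ 10

ONs⁻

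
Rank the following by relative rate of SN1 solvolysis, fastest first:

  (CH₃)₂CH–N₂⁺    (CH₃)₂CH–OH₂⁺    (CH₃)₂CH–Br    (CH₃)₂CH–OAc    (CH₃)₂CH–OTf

(CH₃)₂CH–N₂⁺ > (CH₃)₂CH–OTf > (CH₃)₂CH–Br > (CH₃)₂CH–OH₂⁺ > (CH₃)₂CH–OAc

The skeletons are identical, so relative rate is governed entirely by leaving-group ability.
Leaving-group ability tracks the stability of the departed species; conjugate-acid pKₐ is the usual yardstick (lower pKₐ → better LG).
(CH₃)₂CH–N₂⁺ loses N₂: no meaningful conjugate acid; N₂ departs as an exceptionally stable neutral molecule
(CH₃)₂CH–OTf loses OTf⁻: pKₐ(CF₃SO₃H (triflic acid)) ≈ -14
(CH₃)₂CH–Br loses Br⁻: pKₐ(HBr) ≈ -9
(CH₃)₂CH–OH₂⁺ loses H₂O: pKₐ(H₃O⁺) ≈ -1.7
(CH₃)₂CH–OAc loses AcO⁻: pKₐ(CH₃COOH) ≈ 4.8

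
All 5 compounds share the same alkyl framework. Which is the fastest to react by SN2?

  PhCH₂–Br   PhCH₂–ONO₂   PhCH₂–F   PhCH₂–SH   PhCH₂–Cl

Identical carbon frameworks mean the comparison reduces to leaving-group quality.
Rank by basicity of the departing species: weakest base leaves most easily.
PhCH₂–Br loses Br⁻: pKₐ(HBr) ≈ -9
PhCH₂–Cl loses Cl⁻: pKₐ(HCl) ≈ -7
PhCH₂–ONO₂ loses NO₃⁻: pKₐ(HNO₃) ≈ -1.3
PhCH₂–F loses F⁻: pKₐ(HF) ≈ 3.2
PhCH₂–SH loses HS⁻: pKₐ(H₂S) ≈ 7

PhCH₂–Br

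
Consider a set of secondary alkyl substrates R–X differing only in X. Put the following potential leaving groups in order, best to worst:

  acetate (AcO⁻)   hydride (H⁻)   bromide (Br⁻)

bromide (Br⁻): pKₐ(HBr) ≈ -9 — weak base; good leaving group
acetate (AcO⁻): pKₐ(CH₃COOH) ≈ 4.8 — resonance-stabilised but still a weak base
hydride (H⁻): pKₐ(H₂) ≈ 36

bromide (Br⁻) > acetate (AcO⁻) > hydride (H⁻)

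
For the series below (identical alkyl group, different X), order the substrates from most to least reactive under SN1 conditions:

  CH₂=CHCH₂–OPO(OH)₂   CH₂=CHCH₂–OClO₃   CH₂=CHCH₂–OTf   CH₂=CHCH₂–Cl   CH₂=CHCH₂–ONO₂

With the same alkyl group throughout, only the leaving group differentiates the rates.
The more stable X⁻ (or X) is on its own — i.e. the weaker a base it is — the better a leaving group it makes.
CH₂=CHCH₂–OTf loses OTf⁻: pKₐ(CF₃SO₃H (triflic acid)) ≈ -14
CH₂=CHCH₂–OClO₃ loses ClO₄⁻: pKₐ(HClO₄) ≈ -10
CH₂=CHCH₂–Cl loses Cl⁻: pKₐ(HCl) ≈ -7
CH₂=CHCH₂–ONO₂ loses NO₃⁻: pKₐ(HNO₃) ≈ -1.3
CH₂=CHCH₂–OPO(OH)₂ loses H₂PO₄⁻: pKₐ(H₃PO₄) ≈ 2.1

CH₂=CHCH₂–OTf > CH₂=CHCH₂–OClO₃ > CH₂=CHCH₂–Cl > CH₂=CHCH₂–ONO₂ > CH₂=CHCH₂–OPO(OH)₂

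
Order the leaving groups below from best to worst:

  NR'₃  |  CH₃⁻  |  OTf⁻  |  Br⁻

OTf⁻ > Br⁻ > NR'₃ > CH₃⁻

A good leaving group is a weak base: the lower the pKₐ of its conjugate acid, the more readily it departs.
OTf⁻: pKₐ(CF₃SO₃H (triflic acid)) ≈ -14
Br⁻: pKₐ(HBr) ≈ -9
NR'₃: pKₐ(R'₃NH⁺) ≈ 10.7
CH₃⁻: pKₐ(CH₄) ≈ 48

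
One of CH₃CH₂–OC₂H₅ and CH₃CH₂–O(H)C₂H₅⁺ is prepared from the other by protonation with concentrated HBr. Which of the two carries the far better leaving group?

CH₃CH₂–O(H)C₂H₅⁺

From CH₃CH₂–OC₂H₅ the departing group would be CH₃CH₂O⁻ (pKₐ(CH₃CH₂OH) ≈ 16). Strong base; alkoxides do not leave unassisted.
From CH₃CH₂–O(H)C₂H₅⁺ the leaving group is R'OH (pKₐ(R'OH₂⁺) ≈ -2.4). Neutral; leaves from a protonated ether (an oxonium ion, R–O(H)R'⁺).
Protonation with concentrated HBr works by allowing neutral ethanol, rather than ethoxide, to depart, making CH₃CH₂–O(H)C₂H₅⁺ enormously more reactive.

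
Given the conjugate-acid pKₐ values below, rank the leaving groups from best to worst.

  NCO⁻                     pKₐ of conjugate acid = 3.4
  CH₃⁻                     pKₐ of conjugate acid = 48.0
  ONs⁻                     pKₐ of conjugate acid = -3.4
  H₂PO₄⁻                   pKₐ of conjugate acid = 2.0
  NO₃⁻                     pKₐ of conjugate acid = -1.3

ONs⁻ > NO₃⁻ > H₂PO₄⁻ > NCO⁻ > CH₃⁻

Lower conjugate-acid pKₐ ⇒ weaker base ⇒ better leaving group.
Sorting by the given values: ONs⁻ (-3.4), NO₃⁻ (-1.3), H₂PO₄⁻ (2.0), NCO⁻ (3.4), CH₃⁻ (48.0).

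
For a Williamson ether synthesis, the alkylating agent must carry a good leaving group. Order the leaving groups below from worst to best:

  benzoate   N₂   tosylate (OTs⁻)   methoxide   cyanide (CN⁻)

methoxide < cyanide (CN⁻) < benzoate < tosylate (OTs⁻) < N₂

A good leaving group is a weak base: the lower the pKₐ of its conjugate acid, the more readily it departs.
N₂: no meaningful conjugate acid; N₂ departs as an exceptionally stable neutral molecule
tosylate (OTs⁻): pKₐ(p-CH₃C₆H₄SO₃H (TsOH)) ≈ -2.8 — resonance-delocalised arenesulfonate
benzoate: pKₐ(C₆H₅COOH) ≈ 4.2 — aryl carboxylate
cyanide (CN⁻): pKₐ(HCN) ≈ 9.2
methoxide: pKₐ(CH₃OH) ≈ 15.5
The question asks for worst first, so the sequence is read in increasing leaving-group ability.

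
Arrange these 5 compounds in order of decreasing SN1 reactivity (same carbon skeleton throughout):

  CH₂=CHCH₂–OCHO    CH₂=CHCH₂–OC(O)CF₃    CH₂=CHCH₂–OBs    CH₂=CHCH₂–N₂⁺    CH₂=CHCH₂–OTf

CH₂=CHCH₂–N₂⁺ > CH₂=CHCH₂–OTf > CH₂=CHCH₂–OBs > CH₂=CHCH₂–OC(O)CF₃ > CH₂=CHCH₂–OCHO

Identical carbon frameworks mean the comparison reduces to leaving-group quality.
Rank by basicity of the departing species: weakest base leaves most easily.
CH₂=CHCH₂–N₂⁺ loses N₂: no meaningful conjugate acid; N₂ departs as an exceptionally stable neutral molecule
CH₂=CHCH₂–OTf loses OTf⁻: pKₐ(CF₃SO₃H (triflic acid)) ≈ -14
CH₂=CHCH₂–OBs loses OBs⁻: pKₐ(p-BrC₆H₄SO₃H) ≈ -2.8
CH₂=CHCH₂–OC(O)CF₃ loses CF₃COO⁻: pKₐ(CF₃COOH) ≈ 0.2
CH₂=CHCH₂–OCHO loses HCOO⁻: pKₐ(HCOOH) ≈ 3.8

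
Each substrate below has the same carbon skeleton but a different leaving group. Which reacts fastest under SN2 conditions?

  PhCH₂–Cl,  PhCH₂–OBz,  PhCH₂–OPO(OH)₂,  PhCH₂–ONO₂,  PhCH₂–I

PhCH₂–I

With the same alkyl group throughout, only the leaving group differentiates the rates.
A good leaving group is a weak base: the lower the pKₐ of its conjugate acid, the more readily it departs.
PhCH₂–I loses I⁻: pKₐ(HI) ≈ -10
PhCH₂–Cl loses Cl⁻: pKₐ(HCl) ≈ -7
PhCH₂–ONO₂ loses NO₃⁻: pKₐ(HNO₃) ≈ -1.3
PhCH₂–OPO(OH)₂ loses H₂PO₄⁻: pKₐ(H₃PO₄) ≈ 2.1
PhCH₂–OBz loses PhCOO⁻: pKₐ(C₆H₅COOH) ≈ 4.2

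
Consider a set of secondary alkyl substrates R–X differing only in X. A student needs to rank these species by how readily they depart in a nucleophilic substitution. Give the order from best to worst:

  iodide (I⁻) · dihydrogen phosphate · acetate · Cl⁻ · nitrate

iodide (I⁻) > Cl⁻ > nitrate > dihydrogen phosphate > acetate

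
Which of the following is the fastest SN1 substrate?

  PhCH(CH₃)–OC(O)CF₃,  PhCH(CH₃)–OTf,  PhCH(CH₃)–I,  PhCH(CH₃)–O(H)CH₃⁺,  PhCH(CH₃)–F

PhCH(CH₃)–OTf

With the same alkyl group throughout, only the leaving group differentiates the rates.
The more stable X⁻ (or X) is on its own — i.e. the weaker a base it is — the better a leaving group it makes.
PhCH(CH₃)–OTf loses OTf⁻: pKₐ(CF₃SO₃H (triflic acid)) ≈ -14
PhCH(CH₃)–I loses I⁻: pKₐ(HI) ≈ -10
PhCH(CH₃)–O(H)CH₃⁺ loses R'OH: pKₐ(R'OH₂⁺) ≈ -2.4
PhCH(CH₃)–OC(O)CF₃ loses CF₃COO⁻: pKₐ(CF₃COOH) ≈ 0.2
PhCH(CH₃)–F loses F⁻: pKₐ(HF) ≈ 3.2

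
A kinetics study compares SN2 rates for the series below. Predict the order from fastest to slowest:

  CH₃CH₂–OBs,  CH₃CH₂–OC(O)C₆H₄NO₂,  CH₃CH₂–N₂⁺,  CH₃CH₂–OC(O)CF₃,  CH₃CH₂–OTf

The skeletons are identical, so relative rate is governed entirely by leaving-group ability.
The more stable X⁻ (or X) is on its own — i.e. the weaker a base it is — the better a leaving group it makes.
CH₃CH₂–N₂⁺ loses N₂: no meaningful conjugate acid; N₂ departs as an exceptionally stable neutral molecule
CH₃CH₂–OTf loses OTf⁻: pKₐ(CF₃SO₃H (triflic acid)) ≈ -14
CH₃CH₂–OBs loses OBs⁻: pKₐ(p-BrC₆H₄SO₃H) ≈ -2.8
CH₃CH₂–OC(O)CF₃ loses CF₃COO⁻: pKₐ(CF₃COOH) ≈ 0.2
CH₃CH₂–OC(O)C₆H₄NO₂ loses p-O₂N–C₆H₄–COO⁻: pKₐ(p-nitrobenzoic acid) ≈ 3.4

CH₃CH₂–N₂⁺ > CH₃CH₂–OTf > CH₃CH₂–OBs > CH₃CH₂–OC(O)CF₃ > CH₃CH₂–OC(O)C₆H₄NO₂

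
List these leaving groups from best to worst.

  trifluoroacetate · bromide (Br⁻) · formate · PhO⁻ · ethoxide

bromide (Br⁻) > trifluoroacetate > formate > PhO⁻ > ethoxide

Rank by basicity of the departing species: weakest base leaves most easily.
bromide (Br⁻): pKₐ(HBr) ≈ -9
trifluoroacetate: pKₐ(CF₃COOH) ≈ 0.2 — strongly electron-withdrawing CF₃ stabilises the carboxylate
formate: pKₐ(HCOOH) ≈ 3.8 — resonance-stabilised carboxylate
PhO⁻: pKₐ(C₆H₅OH (phenol)) ≈ 10
ethoxide: pKₐ(CH₃CH₂OH) ≈ 16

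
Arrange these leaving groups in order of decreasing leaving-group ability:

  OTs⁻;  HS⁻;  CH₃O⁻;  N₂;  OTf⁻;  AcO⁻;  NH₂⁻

N₂ > OTf⁻ > OTs⁻ > AcO⁻ > HS⁻ > CH₃O⁻ > NH₂⁻

Leaving-group ability tracks the stability of the departed species; conjugate-acid pKₐ is the usual yardstick (lower pKₐ → better LG).
N₂: no meaningful conjugate acid; N₂ departs as an exceptionally stable neutral molecule
OTf⁻: pKₐ(CF₃SO₃H (triflic acid)) ≈ -14
OTs⁻: pKₐ(p-CH₃C₆H₄SO₃H (TsOH)) ≈ -2.8 — resonance-delocalised arenesulfonate
AcO⁻: pKₐ(CH₃COOH) ≈ 4.8 — resonance-stabilised but still a weak base
HS⁻: pKₐ(H₂S) ≈ 7
CH₃O⁻: pKₐ(CH₃OH) ≈ 15.5 — strong base; alkoxides do not leave unassisted
NH₂⁻: pKₐ(NH₃) ≈ 38 — extremely strong base; never a leaving group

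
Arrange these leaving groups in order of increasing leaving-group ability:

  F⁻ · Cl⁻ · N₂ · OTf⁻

F⁻ < Cl⁻ < OTf⁻ < N₂

Rank by basicity of the departing species: weakest base leaves most easily.
N₂: no meaningful conjugate acid; N₂ departs as an exceptionally stable neutral molecule
OTf⁻: pKₐ(CF₃SO₃H (triflic acid)) ≈ -14
Cl⁻: pKₐ(HCl) ≈ -7
F⁻: pKₐ(HF) ≈ 3.2
Reversing gives the worst-to-best order requested.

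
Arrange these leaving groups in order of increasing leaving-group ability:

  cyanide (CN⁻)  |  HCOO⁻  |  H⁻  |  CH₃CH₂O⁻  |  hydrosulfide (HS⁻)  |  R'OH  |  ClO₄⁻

H⁻ < CH₃CH₂O⁻ < cyanide (CN⁻) < hydrosulfide (HS⁻) < HCOO⁻ < R'OH < ClO₄⁻

A good leaving group is a weak base: the lower the pKₐ of its conjugate acid, the more readily it departs.
ClO₄⁻: pKₐ(HClO₄) ≈ -10
R'OH: pKₐ(R'OH₂⁺) ≈ -2.4
HCOO⁻: pKₐ(HCOOH) ≈ 3.8
hydrosulfide (HS⁻): pKₐ(H₂S) ≈ 7
cyanide (CN⁻): pKₐ(HCN) ≈ 9.2
CH₃CH₂O⁻: pKₐ(CH₃CH₂OH) ≈ 16
H⁻: pKₐ(H₂) ≈ 36
Listed from poorest to best leaving group as asked.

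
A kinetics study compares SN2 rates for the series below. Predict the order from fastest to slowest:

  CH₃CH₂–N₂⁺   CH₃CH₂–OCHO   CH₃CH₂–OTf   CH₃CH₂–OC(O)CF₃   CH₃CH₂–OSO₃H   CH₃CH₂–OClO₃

Identical carbon frameworks mean the comparison reduces to leaving-group quality.
Leaving-group ability tracks the stability of the departed species; conjugate-acid pKₐ is the usual yardstick (lower pKₐ → better LG).
CH₃CH₂–N₂⁺ loses N₂: no meaningful conjugate acid; N₂ departs as an exceptionally stable neutral molecule
CH₃CH₂–OTf loses OTf⁻: pKₐ(CF₃SO₃H (triflic acid)) ≈ -14
CH₃CH₂–OClO₃ loses ClO₄⁻: pKₐ(HClO₄) ≈ -10
CH₃CH₂–OSO₃H loses HSO₄⁻: pKₐ(H₂SO₄) ≈ -3
CH₃CH₂–OC(O)CF₃ loses CF₃COO⁻: pKₐ(CF₃COOH) ≈ 0.2
CH₃CH₂–OCHO loses HCOO⁻: pKₐ(HCOOH) ≈ 3.8

CH₃CH₂–N₂⁺ > CH₃CH₂–OTf > CH₃CH₂–OClO₃ > CH₃CH₂–OSO₃H > CH₃CH₂–OC(O)CF₃ > CH₃CH₂–OCHO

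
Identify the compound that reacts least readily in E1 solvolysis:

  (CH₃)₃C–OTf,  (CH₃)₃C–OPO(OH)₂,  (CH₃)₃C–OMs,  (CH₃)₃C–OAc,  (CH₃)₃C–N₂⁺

Same R in every case — rank the leaving groups.
The more stable X⁻ (or X) is on its own — i.e. the weaker a base it is — the better a leaving group it makes.
(CH₃)₃C–N₂⁺ loses N₂: no meaningful conjugate acid; N₂ departs as an exceptionally stable neutral molecule
(CH₃)₃C–OTf loses OTf⁻: pKₐ(CF₃SO₃H (triflic acid)) ≈ -14
(CH₃)₃C–OMs loses OMs⁻: pKₐ(CH₃SO₃H (MsOH)) ≈ -1.9
(CH₃)₃C–OPO(OH)₂ loses H₂PO₄⁻: pKₐ(H₃PO₄) ≈ 2.1
(CH₃)₃C–OAc loses AcO⁻: pKₐ(CH₃COOH) ≈ 4.8

(CH₃)₃C–OAc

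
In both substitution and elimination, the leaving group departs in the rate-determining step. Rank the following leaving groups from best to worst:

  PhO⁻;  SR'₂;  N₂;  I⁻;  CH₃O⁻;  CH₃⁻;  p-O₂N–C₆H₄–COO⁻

A good leaving group is a weak base: the lower the pKₐ of its conjugate acid, the more readily it departs.
N₂: no meaningful conjugate acid; N₂ departs as an exceptionally stable neutral molecule
I⁻: pKₐ(HI) ≈ -10
SR'₂: pKₐ(R'₂SH⁺) ≈ -7
p-O₂N–C₆H₄–COO⁻: pKₐ(p-nitrobenzoic acid) ≈ 3.4 — electron-withdrawing nitro group stabilises the carboxylate
PhO⁻: pKₐ(C₆H₅OH (phenol)) ≈ 10 — resonance into the ring helps, but still a poor LG
CH₃O⁻: pKₐ(CH₃OH) ≈ 15.5 — strong base; alkoxides do not leave unassisted
CH₃⁻: pKₐ(CH₄) ≈ 48

N₂ > I⁻ > SR'₂ > p-O₂N–C₆H₄–COO⁻ > PhO⁻ > CH₃O⁻ > CH₃⁻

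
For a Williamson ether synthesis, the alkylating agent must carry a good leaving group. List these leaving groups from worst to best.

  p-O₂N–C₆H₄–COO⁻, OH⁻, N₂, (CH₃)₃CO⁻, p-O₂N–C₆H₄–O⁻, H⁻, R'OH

H⁻ < (CH₃)₃CO⁻ < OH⁻ < p-O₂N–C₆H₄–O⁻ < p-O₂N–C₆H₄–COO⁻ < R'OH < N₂

N₂: no meaningful conjugate acid; N₂ departs as an exceptionally stable neutral molecule
R'OH: pKₐ(R'OH₂⁺) ≈ -2.4
p-O₂N–C₆H₄–COO⁻: pKₐ(p-nitrobenzoic acid) ≈ 3.4
p-O₂N–C₆H₄–O⁻: pKₐ(p-nitrophenol) ≈ 7.2
OH⁻: pKₐ(H₂O) ≈ 15.7
(CH₃)₃CO⁻: pKₐ(t-BuOH) ≈ 18
H⁻: pKₐ(H₂) ≈ 36
Listed from poorest to best leaving group as asked.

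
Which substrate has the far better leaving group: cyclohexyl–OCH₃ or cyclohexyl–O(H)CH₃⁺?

cyclohexyl–O(H)CH₃⁺

From cyclohexyl–OCH₃ the departing group would be CH₃O⁻ (pKₐ(CH₃OH) ≈ 15.5). Strong base; alkoxides do not leave unassisted.
From cyclohexyl–O(H)CH₃⁺ the leaving group is R'OH (pKₐ(R'OH₂⁺) ≈ -2.4). Neutral; leaves from a protonated ether (an oxonium ion, R–O(H)R'⁺).
(In practice cyclohexyl–O(H)CH₃⁺ is made from cyclohexyl–OCH₃ by protonation with concentrated HI, allowing neutral methanol, rather than methoxide, to depart.)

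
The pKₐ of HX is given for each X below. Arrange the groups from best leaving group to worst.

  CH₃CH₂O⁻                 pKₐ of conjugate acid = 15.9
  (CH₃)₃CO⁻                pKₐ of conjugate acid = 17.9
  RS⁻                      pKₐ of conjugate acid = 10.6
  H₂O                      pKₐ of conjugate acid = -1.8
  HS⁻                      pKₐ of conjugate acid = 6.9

H₂O > HS⁻ > RS⁻ > CH₃CH₂O⁻ > (CH₃)₃CO⁻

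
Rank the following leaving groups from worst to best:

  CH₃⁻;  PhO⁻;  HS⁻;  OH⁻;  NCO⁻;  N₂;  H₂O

A good leaving group is a weak base: the lower the pKₐ of its conjugate acid, the more readily it departs.
N₂: no meaningful conjugate acid; N₂ departs as an exceptionally stable neutral molecule
H₂O: pKₐ(H₃O⁺) ≈ -1.7 — neutral; leaves from a protonated alcohol (R–OH₂⁺)
NCO⁻: pKₐ(HOCN) ≈ 3.5 — resonance between N and O
HS⁻: pKₐ(H₂S) ≈ 7 — larger and more polarisable than the oxygen analogue
PhO⁻: pKₐ(C₆H₅OH (phenol)) ≈ 10 — resonance into the ring helps, but still a poor LG
OH⁻: pKₐ(H₂O) ≈ 15.7
CH₃⁻: pKₐ(CH₄) ≈ 48
Listed from poorest to best leaving group as asked.

CH₃⁻ < OH⁻ < PhO⁻ < HS⁻ < NCO⁻ < H₂O < N₂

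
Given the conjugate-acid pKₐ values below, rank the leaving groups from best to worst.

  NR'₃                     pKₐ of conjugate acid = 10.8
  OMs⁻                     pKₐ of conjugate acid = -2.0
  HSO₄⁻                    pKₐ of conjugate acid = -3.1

HSO₄⁻ > OMs⁻ > NR'₃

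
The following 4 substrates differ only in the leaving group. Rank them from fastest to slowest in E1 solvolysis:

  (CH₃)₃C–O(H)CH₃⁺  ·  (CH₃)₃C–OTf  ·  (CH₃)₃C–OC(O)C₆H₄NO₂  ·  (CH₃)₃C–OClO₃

(CH₃)₃C–OTf > (CH₃)₃C–OClO₃ > (CH₃)₃C–O(H)CH₃⁺ > (CH₃)₃C–OC(O)C₆H₄NO₂

The skeletons are identical, so relative rate is governed entirely by leaving-group ability.
A good leaving group is a weak base: the lower the pKₐ of its conjugate acid, the more readily it departs.
(CH₃)₃C–OTf loses OTf⁻: pKₐ(CF₃SO₃H (triflic acid)) ≈ -14
(CH₃)₃C–OClO₃ loses ClO₄⁻: pKₐ(HClO₄) ≈ -10
(CH₃)₃C–O(H)CH₃⁺ loses R'OH: pKₐ(R'OH₂⁺) ≈ -2.4
(CH₃)₃C–OC(O)C₆H₄NO₂ loses p-O₂N–C₆H₄–COO⁻: pKₐ(p-nitrobenzoic acid) ≈ 3.4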